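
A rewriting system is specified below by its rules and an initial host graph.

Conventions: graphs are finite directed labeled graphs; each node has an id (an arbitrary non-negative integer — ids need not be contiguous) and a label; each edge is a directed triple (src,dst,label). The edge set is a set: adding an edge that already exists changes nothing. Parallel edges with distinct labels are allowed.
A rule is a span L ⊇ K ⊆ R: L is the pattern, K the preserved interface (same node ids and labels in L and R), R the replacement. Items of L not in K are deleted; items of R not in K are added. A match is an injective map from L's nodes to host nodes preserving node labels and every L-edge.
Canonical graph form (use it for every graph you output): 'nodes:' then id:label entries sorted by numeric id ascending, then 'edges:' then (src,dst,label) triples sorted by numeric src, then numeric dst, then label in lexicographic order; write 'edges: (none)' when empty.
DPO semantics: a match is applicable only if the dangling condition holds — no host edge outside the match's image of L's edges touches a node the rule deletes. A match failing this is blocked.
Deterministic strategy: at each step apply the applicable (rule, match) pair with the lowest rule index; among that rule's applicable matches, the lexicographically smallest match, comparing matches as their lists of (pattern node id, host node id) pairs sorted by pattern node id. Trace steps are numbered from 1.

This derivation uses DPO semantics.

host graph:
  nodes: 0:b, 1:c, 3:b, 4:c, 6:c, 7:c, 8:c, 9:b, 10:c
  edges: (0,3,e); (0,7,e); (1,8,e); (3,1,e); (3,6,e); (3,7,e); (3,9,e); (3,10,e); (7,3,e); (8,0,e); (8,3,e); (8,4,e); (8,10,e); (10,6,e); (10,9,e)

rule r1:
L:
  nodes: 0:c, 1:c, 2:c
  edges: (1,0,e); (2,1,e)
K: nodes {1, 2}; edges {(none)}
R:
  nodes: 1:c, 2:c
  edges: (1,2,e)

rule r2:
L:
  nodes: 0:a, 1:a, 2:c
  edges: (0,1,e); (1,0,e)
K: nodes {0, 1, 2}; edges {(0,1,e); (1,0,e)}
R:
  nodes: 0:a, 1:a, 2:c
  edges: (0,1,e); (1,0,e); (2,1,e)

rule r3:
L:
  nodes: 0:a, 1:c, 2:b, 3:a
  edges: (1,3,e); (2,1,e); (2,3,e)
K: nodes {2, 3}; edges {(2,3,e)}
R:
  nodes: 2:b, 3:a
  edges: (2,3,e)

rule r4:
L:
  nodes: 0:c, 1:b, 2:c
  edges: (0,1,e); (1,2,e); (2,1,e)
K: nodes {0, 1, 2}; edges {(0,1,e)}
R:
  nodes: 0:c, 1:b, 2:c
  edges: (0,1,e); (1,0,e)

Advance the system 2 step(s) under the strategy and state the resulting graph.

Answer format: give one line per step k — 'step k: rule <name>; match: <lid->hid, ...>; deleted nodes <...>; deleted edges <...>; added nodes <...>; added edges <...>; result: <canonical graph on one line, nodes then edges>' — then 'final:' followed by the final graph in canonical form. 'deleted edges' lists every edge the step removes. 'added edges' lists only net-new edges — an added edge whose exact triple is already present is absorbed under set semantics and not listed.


step 1: rule r1; match: 0->4, 1->8, 2->1; deleted nodes 4; deleted edges (1,8,e); (8,4,e); added nodes (none); added edges (8,1,e); result: nodes: 0:b, 1:c, 3:b, 6:c, 7:c, 8:c, 9:b, 10:c edges: (0,3,e); (0,7,e); (3,1,e); (3,6,e); (3,7,e); (3,9,e); (3,10,e); (7,3,e); (8,0,e); (8,1,e); (8,3,e); (8,10,e); (10,6,e); (10,9,e)
step 2: rule r4; match: 0->8, 1->3, 2->7; deleted nodes (none); deleted edges (3,7,e); (7,3,e); added nodes (none); added edges (3,8,e); result: nodes: 0:b, 1:c, 3:b, 6:c, 7:c, 8:c, 9:b, 10:c edges: (0,3,e); (0,7,e); (3,1,e); (3,6,e); (3,8,e); (3,9,e); (3,10,e); (8,0,e); (8,1,e); (8,3,e); (8,10,e); (10,6,e); (10,9,e)
final:
nodes: 0:b, 1:c, 3:b, 6:c, 7:c, 8:c, 9:b, 10:c
edges: (0,3,e); (0,7,e); (3,1,e); (3,6,e); (3,8,e); (3,9,e); (3,10,e); (8,0,e); (8,1,e); (8,3,e); (8,10,e); (10,6,e); (10,9,e)


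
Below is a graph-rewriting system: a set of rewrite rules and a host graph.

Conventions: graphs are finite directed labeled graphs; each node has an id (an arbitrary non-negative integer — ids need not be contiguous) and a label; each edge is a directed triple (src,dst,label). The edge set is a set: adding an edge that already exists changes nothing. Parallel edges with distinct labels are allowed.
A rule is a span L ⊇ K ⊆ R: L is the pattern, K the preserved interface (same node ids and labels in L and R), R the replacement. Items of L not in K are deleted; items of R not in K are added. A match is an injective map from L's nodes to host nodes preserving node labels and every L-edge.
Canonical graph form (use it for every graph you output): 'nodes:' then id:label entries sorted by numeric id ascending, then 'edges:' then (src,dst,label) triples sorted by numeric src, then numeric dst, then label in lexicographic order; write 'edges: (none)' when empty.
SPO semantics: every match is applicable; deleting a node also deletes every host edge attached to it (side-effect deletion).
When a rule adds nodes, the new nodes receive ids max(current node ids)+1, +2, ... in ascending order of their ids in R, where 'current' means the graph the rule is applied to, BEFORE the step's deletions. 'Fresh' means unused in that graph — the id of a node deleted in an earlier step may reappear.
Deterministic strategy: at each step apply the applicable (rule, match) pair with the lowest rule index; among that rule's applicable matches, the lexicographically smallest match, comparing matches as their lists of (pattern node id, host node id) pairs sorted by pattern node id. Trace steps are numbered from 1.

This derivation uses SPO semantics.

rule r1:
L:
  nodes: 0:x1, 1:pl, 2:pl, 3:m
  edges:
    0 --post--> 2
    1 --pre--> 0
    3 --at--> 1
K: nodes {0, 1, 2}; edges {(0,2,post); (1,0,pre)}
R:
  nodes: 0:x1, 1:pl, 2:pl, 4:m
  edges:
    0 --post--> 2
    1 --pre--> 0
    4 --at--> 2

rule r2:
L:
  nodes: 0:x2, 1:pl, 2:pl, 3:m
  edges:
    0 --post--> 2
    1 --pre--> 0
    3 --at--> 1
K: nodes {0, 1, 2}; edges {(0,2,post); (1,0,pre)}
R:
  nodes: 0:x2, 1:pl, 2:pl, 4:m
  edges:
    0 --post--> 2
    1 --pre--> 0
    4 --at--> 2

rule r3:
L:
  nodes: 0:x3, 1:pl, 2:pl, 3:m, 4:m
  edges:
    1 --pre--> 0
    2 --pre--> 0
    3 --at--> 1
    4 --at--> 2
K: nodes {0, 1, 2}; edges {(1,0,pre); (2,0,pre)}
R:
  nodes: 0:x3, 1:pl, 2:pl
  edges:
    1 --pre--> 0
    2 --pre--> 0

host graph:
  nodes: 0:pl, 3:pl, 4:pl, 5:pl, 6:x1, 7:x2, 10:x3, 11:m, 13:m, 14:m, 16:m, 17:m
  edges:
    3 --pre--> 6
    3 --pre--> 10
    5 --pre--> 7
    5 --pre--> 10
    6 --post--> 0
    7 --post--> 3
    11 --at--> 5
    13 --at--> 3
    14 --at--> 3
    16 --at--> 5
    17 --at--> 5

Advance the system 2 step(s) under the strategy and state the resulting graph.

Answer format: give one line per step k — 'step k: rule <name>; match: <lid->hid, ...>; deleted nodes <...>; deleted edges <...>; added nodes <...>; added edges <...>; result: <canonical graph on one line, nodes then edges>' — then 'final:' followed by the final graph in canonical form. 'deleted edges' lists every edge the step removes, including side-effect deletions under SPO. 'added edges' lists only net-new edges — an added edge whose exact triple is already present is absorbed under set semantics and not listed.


step 1: rule r1; match: 0->6, 1->3, 2->0, 3->13; deleted nodes 13; deleted edges (13,3,at); added nodes 18; added edges (18,0,at); result: nodes: 0:pl, 3:pl, 4:pl, 5:pl, 6:x1, 7:x2, 10:x3, 11:m, 14:m, 16:m, 17:m, 18:m edges: (3,6,pre); (3,10,pre); (5,7,pre); (5,10,pre); (6,0,post); (7,3,post); (11,5,at); (14,3,at); (16,5,at); (17,5,at); (18,0,at)
step 2: rule r1; match: 0->6, 1->3, 2->0, 3->14; deleted nodes 14; deleted edges (14,3,at); added nodes 19; added edges (19,0,at); result: nodes: 0:pl, 3:pl, 4:pl, 5:pl, 6:x1, 7:x2, 10:x3, 11:m, 16:m, 17:m, 18:m, 19:m edges: (3,6,pre); (3,10,pre); (5,7,pre); (5,10,pre); (6,0,post); (7,3,post); (11,5,at); (16,5,at); (17,5,at); (18,0,at); (19,0,at)
final:
nodes: 0:pl, 3:pl, 4:pl, 5:pl, 6:x1, 7:x2, 10:x3, 11:m, 16:m, 17:m, 18:m, 19:m
edges: (3,6,pre); (3,10,pre); (5,7,pre); (5,10,pre); (6,0,post); (7,3,post); (11,5,at); (16,5,at); (17,5,at); (18,0,at); (19,0,at)


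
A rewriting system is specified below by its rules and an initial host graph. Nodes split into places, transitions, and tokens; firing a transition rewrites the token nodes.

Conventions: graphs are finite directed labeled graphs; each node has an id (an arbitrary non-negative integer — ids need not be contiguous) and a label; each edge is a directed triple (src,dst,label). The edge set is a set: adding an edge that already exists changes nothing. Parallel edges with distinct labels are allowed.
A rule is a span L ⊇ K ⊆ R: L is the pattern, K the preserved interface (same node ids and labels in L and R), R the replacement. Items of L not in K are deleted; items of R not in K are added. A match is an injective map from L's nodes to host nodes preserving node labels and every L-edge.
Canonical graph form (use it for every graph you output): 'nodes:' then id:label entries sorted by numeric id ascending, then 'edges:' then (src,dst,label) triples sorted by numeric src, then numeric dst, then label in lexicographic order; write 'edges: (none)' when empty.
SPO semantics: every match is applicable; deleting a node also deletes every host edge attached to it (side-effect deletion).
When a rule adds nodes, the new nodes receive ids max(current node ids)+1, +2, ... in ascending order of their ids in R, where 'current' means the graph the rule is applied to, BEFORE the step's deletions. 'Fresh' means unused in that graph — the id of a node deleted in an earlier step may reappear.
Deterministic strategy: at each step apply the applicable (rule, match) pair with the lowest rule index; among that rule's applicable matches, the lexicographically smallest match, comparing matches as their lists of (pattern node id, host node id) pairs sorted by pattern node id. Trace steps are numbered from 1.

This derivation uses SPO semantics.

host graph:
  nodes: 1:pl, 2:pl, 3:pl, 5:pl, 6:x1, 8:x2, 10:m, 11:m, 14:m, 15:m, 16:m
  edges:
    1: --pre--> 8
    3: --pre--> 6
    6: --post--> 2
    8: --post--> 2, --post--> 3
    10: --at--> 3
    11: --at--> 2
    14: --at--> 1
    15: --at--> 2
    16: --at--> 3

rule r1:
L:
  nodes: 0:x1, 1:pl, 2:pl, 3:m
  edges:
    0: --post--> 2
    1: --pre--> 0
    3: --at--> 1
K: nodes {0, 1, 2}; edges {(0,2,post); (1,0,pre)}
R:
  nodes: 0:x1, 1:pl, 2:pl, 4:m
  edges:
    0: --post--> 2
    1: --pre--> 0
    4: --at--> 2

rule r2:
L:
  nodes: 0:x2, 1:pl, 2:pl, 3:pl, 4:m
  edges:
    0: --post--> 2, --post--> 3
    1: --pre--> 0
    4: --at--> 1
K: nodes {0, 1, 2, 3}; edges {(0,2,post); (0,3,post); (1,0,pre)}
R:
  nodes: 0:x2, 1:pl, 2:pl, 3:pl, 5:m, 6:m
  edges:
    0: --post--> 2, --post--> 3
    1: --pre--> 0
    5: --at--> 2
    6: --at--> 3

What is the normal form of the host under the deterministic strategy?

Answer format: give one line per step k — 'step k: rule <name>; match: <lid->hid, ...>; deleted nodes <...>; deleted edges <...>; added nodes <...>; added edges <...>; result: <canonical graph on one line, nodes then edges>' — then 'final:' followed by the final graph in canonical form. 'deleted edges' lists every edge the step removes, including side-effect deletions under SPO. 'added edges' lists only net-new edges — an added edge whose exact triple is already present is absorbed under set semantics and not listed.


step 1: rule r1; match: 0->6, 1->3, 2->2, 3->10; deleted nodes 10; deleted edges (10,3,at); added nodes 17; added edges (17,2,at); result: nodes: 1:pl, 2:pl, 3:pl, 5:pl, 6:x1, 8:x2, 11:m, 14:m, 15:m, 16:m, 17:m edges: (1,8,pre); (3,6,pre); (6,2,post); (8,2,post); (8,3,post); (11,2,at); (14,1,at); (15,2,at); (16,3,at); (17,2,at)
step 2: rule r1; match: 0->6, 1->3, 2->2, 3->16; deleted nodes 16; deleted edges (16,3,at); added nodes 18; added edges (18,2,at); result: nodes: 1:pl, 2:pl, 3:pl, 5:pl, 6:x1, 8:x2, 11:m, 14:m, 15:m, 17:m, 18:m edges: (1,8,pre); (3,6,pre); (6,2,post); (8,2,post); (8,3,post); (11,2,at); (14,1,at); (15,2,at); (17,2,at); (18,2,at)
step 3: rule r2; match: 0->8, 1->1, 2->2, 3->3, 4->14; deleted nodes 14; deleted edges (14,1,at); added nodes 19, 20; added edges (19,2,at); (20,3,at); result: nodes: 1:pl, 2:pl, 3:pl, 5:pl, 6:x1, 8:x2, 11:m, 15:m, 17:m, 18:m, 19:m, 20:m edges: (1,8,pre); (3,6,pre); (6,2,post); (8,2,post); (8,3,post); (11,2,at); (15,2,at); (17,2,at); (18,2,at); (19,2,at); (20,3,at)
step 4: rule r1; match: 0->6, 1->3, 2->2, 3->20; deleted nodes 20; deleted edges (20,3,at); added nodes 21; added edges (21,2,at); result: nodes: 1:pl, 2:pl, 3:pl, 5:pl, 6:x1, 8:x2, 11:m, 15:m, 17:m, 18:m, 19:m, 21:m edges: (1,8,pre); (3,6,pre); (6,2,post); (8,2,post); (8,3,post); (11,2,at); (15,2,at); (17,2,at); (18,2,at); (19,2,at); (21,2,at)
final:
nodes: 1:pl, 2:pl, 3:pl, 5:pl, 6:x1, 8:x2, 11:m, 15:m, 17:m, 18:m, 19:m, 21:m
edges: (1,8,pre); (3,6,pre); (6,2,post); (8,2,post); (8,3,post); (11,2,at); (15,2,at); (17,2,at); (18,2,at); (19,2,at); (21,2,at)


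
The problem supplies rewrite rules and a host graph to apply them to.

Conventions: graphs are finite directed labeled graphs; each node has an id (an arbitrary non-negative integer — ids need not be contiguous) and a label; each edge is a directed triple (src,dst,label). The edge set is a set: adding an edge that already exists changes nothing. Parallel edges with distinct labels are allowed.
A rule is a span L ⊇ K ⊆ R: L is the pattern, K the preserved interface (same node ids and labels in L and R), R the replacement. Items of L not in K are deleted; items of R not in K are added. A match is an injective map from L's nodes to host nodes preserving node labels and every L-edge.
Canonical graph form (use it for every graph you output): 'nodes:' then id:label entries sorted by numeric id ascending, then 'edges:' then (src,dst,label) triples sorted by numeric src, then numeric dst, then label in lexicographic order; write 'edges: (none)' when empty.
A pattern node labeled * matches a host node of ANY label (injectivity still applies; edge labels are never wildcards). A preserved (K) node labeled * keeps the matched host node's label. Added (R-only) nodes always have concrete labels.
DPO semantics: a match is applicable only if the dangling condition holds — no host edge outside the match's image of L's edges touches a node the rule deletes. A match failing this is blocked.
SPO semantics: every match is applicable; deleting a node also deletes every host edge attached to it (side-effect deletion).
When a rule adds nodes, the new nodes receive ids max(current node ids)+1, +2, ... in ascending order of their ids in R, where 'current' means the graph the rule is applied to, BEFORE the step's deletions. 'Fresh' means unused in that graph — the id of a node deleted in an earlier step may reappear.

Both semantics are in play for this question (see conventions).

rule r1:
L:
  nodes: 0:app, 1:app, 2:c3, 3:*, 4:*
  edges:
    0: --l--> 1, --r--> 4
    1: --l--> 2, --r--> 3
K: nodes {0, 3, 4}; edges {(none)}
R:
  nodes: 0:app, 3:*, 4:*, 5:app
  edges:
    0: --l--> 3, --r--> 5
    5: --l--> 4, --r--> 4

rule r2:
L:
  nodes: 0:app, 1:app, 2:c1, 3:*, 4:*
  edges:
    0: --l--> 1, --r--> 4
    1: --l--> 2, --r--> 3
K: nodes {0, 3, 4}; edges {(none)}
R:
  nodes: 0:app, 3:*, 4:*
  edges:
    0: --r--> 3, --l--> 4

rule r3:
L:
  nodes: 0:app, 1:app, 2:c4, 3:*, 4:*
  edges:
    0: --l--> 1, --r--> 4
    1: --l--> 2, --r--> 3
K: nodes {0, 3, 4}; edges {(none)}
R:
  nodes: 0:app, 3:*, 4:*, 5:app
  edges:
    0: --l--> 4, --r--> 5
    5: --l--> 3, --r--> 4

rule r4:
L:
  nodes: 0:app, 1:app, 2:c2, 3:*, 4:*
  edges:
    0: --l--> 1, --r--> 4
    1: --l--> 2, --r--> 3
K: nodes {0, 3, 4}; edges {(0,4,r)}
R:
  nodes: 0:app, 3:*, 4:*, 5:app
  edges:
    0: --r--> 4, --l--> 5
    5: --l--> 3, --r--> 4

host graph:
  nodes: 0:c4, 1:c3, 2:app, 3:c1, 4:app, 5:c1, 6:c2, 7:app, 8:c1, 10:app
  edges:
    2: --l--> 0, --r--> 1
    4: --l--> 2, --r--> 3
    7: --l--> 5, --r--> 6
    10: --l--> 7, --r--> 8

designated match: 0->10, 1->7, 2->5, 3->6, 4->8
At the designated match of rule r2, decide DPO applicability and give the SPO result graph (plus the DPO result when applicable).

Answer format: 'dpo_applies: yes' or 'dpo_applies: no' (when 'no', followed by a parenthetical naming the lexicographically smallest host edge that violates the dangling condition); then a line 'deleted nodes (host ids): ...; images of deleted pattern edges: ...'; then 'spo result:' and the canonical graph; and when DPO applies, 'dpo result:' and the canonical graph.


dpo_applies: yes
deleted nodes (host ids): 5, 7; images of deleted pattern edges: (7,5,l); (7,6,r); (10,7,l); (10,8,r)
spo result:
nodes: 0:c4, 1:c3, 2:app, 3:c1, 4:app, 6:c2, 8:c1, 10:app
edges: (2,0,l); (2,1,r); (4,2,l); (4,3,r); (10,6,r); (10,8,l)
dpo result:
nodes: 0:c4, 1:c3, 2:app, 3:c1, 4:app, 6:c2, 8:c1, 10:app
edges: (2,0,l); (2,1,r); (4,2,l); (4,3,r); (10,6,r); (10,8,l)


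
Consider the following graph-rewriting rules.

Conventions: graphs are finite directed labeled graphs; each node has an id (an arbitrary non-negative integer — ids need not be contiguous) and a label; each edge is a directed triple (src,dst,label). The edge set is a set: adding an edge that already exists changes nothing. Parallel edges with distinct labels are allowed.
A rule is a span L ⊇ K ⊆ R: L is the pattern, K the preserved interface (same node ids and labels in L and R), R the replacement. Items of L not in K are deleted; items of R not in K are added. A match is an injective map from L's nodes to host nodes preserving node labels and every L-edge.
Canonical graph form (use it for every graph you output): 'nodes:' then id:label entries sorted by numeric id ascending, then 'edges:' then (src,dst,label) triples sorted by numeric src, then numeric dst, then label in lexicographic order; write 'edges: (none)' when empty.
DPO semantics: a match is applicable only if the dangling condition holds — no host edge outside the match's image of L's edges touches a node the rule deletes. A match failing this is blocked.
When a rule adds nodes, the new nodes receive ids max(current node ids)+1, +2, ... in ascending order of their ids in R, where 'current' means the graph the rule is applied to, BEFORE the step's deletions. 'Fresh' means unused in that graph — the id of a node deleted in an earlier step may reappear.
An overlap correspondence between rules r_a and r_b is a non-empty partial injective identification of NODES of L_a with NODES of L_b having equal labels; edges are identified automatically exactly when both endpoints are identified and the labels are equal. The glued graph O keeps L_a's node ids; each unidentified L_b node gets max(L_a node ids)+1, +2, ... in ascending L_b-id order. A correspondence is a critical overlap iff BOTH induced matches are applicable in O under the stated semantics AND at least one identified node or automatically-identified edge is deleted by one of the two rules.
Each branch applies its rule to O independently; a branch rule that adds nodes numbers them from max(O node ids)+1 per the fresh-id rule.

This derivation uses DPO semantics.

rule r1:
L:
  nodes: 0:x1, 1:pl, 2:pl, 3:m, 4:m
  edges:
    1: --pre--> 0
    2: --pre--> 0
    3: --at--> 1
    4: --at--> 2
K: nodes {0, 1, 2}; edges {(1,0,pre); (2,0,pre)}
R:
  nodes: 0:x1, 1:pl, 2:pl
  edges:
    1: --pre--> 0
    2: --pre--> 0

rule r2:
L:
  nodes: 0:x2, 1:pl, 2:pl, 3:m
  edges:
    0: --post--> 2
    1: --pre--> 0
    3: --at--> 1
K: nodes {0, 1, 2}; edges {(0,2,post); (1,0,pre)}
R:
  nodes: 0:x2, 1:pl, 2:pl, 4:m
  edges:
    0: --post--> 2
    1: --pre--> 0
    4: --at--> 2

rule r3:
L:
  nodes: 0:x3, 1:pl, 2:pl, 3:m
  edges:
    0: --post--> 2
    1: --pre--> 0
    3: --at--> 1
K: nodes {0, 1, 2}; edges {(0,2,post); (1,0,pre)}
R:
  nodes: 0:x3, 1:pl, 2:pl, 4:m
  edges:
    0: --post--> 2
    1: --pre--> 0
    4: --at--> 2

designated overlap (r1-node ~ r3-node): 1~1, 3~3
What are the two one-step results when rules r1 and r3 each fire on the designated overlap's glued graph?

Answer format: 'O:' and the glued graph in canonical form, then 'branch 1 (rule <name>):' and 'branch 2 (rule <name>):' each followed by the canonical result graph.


O:
nodes: 0:x1, 1:pl, 2:pl, 3:m, 4:m, 5:x3, 6:pl
edges: (1,0,pre); (1,5,pre); (2,0,pre); (3,1,at); (4,2,at); (5,6,post)
branch 1 (rule r1):
nodes: 0:x1, 1:pl, 2:pl, 5:x3, 6:pl
edges: (1,0,pre); (1,5,pre); (2,0,pre); (5,6,post)
branch 2 (rule r3):
nodes: 0:x1, 1:pl, 2:pl, 4:m, 5:x3, 6:pl, 7:m
edges: (1,0,pre); (1,5,pre); (2,0,pre); (4,2,at); (5,6,post); (7,6,at)


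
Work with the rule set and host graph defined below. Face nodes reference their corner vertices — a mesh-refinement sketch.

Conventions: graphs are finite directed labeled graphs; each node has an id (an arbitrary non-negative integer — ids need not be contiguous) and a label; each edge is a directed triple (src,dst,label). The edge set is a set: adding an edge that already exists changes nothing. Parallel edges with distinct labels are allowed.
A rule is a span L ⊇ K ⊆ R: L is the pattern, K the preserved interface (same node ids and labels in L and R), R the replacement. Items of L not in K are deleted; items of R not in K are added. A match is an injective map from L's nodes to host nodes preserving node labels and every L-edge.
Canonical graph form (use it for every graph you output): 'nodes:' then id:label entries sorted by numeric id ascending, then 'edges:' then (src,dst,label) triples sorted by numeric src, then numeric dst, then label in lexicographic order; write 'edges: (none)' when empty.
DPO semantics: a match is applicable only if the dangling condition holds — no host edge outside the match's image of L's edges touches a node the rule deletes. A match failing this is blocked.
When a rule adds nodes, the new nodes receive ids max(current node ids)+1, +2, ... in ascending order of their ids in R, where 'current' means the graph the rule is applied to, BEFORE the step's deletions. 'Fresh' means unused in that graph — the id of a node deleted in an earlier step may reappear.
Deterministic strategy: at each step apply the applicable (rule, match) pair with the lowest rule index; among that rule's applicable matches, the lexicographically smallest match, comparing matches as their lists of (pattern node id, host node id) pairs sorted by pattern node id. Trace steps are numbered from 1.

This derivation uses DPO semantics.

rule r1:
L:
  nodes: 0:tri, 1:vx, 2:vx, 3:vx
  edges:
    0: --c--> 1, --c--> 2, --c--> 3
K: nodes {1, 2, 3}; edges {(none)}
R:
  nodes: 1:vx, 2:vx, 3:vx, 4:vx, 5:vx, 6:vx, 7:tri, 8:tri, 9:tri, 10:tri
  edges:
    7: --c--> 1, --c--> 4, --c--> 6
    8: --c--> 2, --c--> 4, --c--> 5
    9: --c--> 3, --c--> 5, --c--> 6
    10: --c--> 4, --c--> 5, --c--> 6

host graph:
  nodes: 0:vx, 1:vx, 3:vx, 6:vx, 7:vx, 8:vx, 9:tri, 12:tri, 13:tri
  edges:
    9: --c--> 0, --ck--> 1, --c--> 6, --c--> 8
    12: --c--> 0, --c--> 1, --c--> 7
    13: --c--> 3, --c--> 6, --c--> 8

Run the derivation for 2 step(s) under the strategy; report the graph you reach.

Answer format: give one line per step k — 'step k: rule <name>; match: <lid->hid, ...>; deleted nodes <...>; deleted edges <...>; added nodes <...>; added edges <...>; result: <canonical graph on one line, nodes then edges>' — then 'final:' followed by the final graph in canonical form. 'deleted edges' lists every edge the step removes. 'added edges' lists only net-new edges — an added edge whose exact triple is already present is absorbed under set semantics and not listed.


step 1: rule r1; match: 0->12, 1->0, 2->1, 3->7; deleted nodes 12; deleted edges (12,0,c); (12,1,c); (12,7,c); added nodes 14, 15, 16, 17, 18, 19, 20; added edges (17,0,c); (17,14,c); (17,16,c); (18,1,c); (18,14,c); (18,15,c); (19,7,c); (19,15,c); (19,16,c); (20,14,c); (20,15,c); (20,16,c); result: nodes: 0:vx, 1:vx, 3:vx, 6:vx, 7:vx, 8:vx, 9:tri, 13:tri, 14:vx, 15:vx, 16:vx, 17:tri, 18:tri, 19:tri, 20:tri edges: (9,0,c); (9,1,ck); (9,6,c); (9,8,c); (13,3,c); (13,6,c); (13,8,c); (17,0,c); (17,14,c); (17,16,c); (18,1,c); (18,14,c); (18,15,c); (19,7,c); (19,15,c); (19,16,c); (20,14,c); (20,15,c); (20,16,c)
step 2: rule r1; match: 0->13, 1->3, 2->6, 3->8; deleted nodes 13; deleted edges (13,3,c); (13,6,c); (13,8,c); added nodes 21, 22, 23, 24, 25, 26, 27; added edges (24,3,c); (24,21,c); (24,23,c); (25,6,c); (25,21,c); (25,22,c); (26,8,c); (26,22,c); (26,23,c); (27,21,c); (27,22,c); (27,23,c); result: nodes: 0:vx, 1:vx, 3:vx, 6:vx, 7:vx, 8:vx, 9:tri, 14:vx, 15:vx, 16:vx, 17:tri, 18:tri, 19:tri, 20:tri, 21:vx, 22:vx, 23:vx, 24:tri, 25:tri, 26:tri, 27:tri edges: (9,0,c); (9,1,ck); (9,6,c); (9,8,c); (17,0,c); (17,14,c); (17,16,c); (18,1,c); (18,14,c); (18,15,c); (19,7,c); (19,15,c); (19,16,c); (20,14,c); (20,15,c); (20,16,c); (24,3,c); (24,21,c); (24,23,c); (25,6,c); (25,21,c); (25,22,c); (26,8,c); (26,22,c); (26,23,c); (27,21,c); (27,22,c); (27,23,c)
final:
nodes: 0:vx, 1:vx, 3:vx, 6:vx, 7:vx, 8:vx, 9:tri, 14:vx, 15:vx, 16:vx, 17:tri, 18:tri, 19:tri, 20:tri, 21:vx, 22:vx, 23:vx, 24:tri, 25:tri, 26:tri, 27:tri
edges: (9,0,c); (9,1,ck); (9,6,c); (9,8,c); (17,0,c); (17,14,c); (17,16,c); (18,1,c); (18,14,c); (18,15,c); (19,7,c); (19,15,c); (19,16,c); (20,14,c); (20,15,c); (20,16,c); (24,3,c); (24,21,c); (24,23,c); (25,6,c); (25,21,c); (25,22,c); (26,8,c); (26,22,c); (26,23,c); (27,21,c); (27,22,c); (27,23,c)


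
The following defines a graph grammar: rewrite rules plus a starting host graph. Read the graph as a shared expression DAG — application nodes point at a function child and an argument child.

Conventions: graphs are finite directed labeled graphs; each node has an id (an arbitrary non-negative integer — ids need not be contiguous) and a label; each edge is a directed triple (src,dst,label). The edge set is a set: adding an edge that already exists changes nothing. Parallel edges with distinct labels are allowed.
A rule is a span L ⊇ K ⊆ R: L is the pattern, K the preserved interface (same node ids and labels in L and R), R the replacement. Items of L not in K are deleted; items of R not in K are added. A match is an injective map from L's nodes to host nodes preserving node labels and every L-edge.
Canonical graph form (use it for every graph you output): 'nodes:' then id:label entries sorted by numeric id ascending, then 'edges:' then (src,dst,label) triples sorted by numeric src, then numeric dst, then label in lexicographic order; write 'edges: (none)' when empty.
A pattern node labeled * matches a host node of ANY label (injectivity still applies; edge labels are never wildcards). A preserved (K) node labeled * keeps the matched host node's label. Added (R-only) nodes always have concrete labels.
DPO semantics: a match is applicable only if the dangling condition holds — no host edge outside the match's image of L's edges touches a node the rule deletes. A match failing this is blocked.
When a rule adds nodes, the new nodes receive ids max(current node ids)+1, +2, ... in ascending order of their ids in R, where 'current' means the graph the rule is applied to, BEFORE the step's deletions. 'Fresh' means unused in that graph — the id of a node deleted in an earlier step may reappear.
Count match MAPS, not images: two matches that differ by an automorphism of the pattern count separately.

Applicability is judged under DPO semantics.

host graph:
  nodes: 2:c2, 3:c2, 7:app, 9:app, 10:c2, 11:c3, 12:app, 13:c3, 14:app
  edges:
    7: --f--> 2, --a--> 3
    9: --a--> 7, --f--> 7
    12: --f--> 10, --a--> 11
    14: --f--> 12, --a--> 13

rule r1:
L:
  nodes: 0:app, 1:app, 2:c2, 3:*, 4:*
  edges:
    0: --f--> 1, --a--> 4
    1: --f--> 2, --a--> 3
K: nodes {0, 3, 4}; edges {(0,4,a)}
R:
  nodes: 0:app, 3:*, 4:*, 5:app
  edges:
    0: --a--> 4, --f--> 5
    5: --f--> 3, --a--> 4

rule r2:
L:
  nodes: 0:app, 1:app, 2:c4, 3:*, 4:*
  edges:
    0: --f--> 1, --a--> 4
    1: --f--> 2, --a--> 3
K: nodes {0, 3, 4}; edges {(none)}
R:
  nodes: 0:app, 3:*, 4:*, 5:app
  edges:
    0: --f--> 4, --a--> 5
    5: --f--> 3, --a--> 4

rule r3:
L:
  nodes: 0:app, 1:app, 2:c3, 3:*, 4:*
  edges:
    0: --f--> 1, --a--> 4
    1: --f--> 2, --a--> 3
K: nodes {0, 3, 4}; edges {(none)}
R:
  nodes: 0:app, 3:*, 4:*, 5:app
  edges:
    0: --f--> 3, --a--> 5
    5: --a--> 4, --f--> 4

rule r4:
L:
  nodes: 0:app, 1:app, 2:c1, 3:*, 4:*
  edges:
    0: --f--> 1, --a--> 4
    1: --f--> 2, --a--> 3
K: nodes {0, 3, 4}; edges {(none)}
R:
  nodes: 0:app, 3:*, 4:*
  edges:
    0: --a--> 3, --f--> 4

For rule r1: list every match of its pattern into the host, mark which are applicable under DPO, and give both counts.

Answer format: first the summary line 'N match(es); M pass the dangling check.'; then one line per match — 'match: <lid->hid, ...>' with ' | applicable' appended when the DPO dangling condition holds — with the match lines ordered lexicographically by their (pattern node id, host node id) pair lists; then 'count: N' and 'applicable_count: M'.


1 match(es); 1 pass the dangling check.
match: 0->14, 1->12, 2->10, 3->11, 4->13 | applicable
count: 1
applicable_count: 1


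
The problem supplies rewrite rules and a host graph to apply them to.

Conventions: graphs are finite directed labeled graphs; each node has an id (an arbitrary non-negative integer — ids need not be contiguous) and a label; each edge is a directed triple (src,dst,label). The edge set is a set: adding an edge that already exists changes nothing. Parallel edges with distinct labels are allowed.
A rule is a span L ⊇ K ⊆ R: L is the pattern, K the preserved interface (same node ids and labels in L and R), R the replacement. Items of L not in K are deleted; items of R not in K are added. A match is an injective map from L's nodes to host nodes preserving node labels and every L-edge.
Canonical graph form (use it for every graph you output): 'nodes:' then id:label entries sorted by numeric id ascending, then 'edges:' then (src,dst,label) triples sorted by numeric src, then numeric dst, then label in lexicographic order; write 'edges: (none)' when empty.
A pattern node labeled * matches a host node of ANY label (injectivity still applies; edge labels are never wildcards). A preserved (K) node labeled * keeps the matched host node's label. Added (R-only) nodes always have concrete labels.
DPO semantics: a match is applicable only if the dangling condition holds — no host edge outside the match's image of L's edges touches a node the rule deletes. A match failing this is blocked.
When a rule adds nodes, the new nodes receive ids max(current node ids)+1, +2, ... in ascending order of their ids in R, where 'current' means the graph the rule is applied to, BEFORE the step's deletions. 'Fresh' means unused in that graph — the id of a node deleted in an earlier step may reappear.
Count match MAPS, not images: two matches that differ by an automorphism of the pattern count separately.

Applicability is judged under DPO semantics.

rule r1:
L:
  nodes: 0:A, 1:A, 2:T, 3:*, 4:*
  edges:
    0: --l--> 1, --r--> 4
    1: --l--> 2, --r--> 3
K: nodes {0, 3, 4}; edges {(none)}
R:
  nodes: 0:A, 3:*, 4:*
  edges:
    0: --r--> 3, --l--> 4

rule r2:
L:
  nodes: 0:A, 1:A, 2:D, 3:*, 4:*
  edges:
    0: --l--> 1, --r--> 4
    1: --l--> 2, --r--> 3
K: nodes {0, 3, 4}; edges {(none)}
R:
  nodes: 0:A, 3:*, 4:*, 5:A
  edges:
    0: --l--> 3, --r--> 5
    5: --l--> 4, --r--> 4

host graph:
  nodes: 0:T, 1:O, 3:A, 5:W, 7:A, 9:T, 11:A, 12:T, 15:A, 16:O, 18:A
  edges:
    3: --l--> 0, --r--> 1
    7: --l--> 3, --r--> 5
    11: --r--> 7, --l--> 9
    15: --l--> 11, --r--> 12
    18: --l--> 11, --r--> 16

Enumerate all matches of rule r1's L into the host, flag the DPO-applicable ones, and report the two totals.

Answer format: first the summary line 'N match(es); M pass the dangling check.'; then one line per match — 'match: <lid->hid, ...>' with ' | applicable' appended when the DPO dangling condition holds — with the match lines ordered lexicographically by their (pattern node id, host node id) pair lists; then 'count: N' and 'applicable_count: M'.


3 match(es); 1 pass the dangling check.
match: 0->7, 1->3, 2->0, 3->1, 4->5 | applicable
match: 0->15, 1->11, 2->9, 3->7, 4->12
match: 0->18, 1->11, 2->9, 3->7, 4->16
count: 3
applicable_count: 1


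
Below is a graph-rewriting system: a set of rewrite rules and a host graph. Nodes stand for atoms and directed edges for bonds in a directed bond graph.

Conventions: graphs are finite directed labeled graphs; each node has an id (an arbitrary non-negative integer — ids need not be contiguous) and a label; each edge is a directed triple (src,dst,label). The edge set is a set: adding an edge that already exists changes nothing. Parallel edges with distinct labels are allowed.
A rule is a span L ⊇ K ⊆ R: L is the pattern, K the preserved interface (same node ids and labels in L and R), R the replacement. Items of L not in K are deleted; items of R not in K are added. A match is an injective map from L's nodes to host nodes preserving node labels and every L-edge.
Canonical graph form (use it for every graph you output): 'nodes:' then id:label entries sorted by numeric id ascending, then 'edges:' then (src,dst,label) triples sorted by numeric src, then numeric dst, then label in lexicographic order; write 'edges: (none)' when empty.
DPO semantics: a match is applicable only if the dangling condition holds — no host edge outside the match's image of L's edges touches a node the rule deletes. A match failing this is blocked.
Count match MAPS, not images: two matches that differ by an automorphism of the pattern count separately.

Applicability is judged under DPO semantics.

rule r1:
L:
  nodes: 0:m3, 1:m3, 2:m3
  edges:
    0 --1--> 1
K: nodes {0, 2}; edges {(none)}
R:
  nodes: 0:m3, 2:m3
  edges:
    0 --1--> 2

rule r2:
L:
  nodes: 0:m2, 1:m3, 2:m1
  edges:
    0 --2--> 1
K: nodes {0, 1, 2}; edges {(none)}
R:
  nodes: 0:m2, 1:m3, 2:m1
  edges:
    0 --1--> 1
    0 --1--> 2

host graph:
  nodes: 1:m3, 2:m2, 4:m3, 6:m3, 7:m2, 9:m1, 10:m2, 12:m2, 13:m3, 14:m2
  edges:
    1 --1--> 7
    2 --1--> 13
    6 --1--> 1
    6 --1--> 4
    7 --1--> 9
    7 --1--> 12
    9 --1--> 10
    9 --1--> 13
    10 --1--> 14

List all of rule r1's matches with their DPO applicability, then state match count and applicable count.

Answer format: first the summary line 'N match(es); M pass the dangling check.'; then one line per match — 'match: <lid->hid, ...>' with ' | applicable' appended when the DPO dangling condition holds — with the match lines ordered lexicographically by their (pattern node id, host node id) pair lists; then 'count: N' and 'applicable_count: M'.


4 match(es); 2 pass the dangling check.
match: 0->6, 1->1, 2->4
match: 0->6, 1->1, 2->13
match: 0->6, 1->4, 2->1 | applicable
match: 0->6, 1->4, 2->13 | applicable
count: 4
applicable_count: 2


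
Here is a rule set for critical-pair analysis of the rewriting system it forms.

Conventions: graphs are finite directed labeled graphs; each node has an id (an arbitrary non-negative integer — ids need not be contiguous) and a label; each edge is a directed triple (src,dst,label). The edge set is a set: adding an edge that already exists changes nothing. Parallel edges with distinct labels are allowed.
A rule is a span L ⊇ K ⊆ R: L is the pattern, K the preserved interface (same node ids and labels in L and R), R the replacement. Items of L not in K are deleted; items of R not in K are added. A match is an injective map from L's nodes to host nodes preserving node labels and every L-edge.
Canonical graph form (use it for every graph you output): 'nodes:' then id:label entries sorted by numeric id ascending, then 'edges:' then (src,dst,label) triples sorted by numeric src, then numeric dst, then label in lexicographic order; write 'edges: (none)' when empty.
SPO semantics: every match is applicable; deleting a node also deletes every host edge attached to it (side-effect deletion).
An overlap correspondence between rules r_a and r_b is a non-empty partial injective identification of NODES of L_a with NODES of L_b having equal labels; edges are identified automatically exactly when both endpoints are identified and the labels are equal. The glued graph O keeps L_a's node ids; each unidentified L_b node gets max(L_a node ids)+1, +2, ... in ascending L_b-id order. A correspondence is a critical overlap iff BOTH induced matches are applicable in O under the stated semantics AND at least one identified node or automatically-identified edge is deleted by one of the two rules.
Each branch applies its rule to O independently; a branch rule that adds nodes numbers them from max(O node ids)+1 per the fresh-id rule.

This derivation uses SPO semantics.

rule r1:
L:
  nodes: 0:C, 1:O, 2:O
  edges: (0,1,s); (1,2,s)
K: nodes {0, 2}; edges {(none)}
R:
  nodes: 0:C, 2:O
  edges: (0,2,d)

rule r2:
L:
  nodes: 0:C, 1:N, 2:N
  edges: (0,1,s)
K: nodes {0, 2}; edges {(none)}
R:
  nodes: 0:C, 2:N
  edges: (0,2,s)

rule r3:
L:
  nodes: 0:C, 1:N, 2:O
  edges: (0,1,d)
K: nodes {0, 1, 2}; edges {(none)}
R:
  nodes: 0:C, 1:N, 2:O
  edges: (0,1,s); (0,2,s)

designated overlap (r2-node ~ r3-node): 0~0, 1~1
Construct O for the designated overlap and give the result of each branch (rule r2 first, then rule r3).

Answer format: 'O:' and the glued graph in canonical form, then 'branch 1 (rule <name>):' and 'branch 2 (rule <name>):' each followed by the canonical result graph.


O:
nodes: 0:C, 1:N, 2:N, 3:O
edges: (0,1,d); (0,1,s)
branch 1 (rule r2):
nodes: 0:C, 2:N, 3:O
edges: (0,2,s)
branch 2 (rule r3):
nodes: 0:C, 1:N, 2:N, 3:O
edges: (0,1,s); (0,3,s)


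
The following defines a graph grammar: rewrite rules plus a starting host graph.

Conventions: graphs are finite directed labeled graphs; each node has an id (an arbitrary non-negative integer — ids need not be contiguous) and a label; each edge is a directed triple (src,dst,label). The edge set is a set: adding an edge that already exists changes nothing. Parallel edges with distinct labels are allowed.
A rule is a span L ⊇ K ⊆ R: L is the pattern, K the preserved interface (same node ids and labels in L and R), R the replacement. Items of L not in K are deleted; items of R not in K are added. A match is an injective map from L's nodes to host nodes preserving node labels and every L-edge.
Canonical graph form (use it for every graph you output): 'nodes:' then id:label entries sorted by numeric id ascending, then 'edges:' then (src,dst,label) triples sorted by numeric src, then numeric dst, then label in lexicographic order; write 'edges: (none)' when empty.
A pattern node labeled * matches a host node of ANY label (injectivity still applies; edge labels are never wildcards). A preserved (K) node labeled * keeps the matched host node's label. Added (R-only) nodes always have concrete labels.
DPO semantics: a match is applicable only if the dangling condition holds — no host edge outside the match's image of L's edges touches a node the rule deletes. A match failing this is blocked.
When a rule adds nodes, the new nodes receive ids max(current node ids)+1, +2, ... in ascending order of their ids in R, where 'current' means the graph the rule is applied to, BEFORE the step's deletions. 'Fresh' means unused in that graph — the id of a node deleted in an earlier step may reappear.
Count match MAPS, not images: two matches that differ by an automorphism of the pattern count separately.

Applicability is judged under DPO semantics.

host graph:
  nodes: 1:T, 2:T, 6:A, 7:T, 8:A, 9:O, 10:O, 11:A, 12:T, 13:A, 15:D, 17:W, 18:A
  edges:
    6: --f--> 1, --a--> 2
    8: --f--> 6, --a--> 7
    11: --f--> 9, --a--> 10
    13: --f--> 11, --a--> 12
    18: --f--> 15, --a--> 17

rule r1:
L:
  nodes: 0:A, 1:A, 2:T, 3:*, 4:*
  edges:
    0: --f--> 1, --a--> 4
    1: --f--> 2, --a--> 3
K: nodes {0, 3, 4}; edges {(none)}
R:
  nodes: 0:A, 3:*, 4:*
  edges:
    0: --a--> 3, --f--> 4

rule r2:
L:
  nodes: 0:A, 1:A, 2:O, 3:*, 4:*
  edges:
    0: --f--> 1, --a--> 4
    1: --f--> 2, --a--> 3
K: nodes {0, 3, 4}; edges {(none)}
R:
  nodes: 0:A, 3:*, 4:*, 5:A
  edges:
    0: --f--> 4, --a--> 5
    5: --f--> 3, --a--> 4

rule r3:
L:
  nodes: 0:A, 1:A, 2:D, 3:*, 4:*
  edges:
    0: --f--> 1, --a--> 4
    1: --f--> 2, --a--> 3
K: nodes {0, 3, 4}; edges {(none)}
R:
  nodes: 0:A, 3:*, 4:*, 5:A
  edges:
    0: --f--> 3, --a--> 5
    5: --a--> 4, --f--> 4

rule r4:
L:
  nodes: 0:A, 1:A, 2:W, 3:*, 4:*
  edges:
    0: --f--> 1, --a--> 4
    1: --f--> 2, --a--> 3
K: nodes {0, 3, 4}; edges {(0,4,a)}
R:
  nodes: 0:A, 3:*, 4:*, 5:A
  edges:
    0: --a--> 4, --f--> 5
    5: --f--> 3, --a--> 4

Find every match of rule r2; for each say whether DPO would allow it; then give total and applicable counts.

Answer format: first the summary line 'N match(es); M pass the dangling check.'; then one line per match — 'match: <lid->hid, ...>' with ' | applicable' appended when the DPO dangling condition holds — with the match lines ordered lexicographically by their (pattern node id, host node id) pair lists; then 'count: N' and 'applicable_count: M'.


1 match(es); 1 pass the dangling check.
match: 0->13, 1->11, 2->9, 3->10, 4->12 | applicable
count: 1
applicable_count: 1
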